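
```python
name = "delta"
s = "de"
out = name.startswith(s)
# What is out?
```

Trace (tracking out):
name = 'delta'  # -> name = 'delta'
s = 'de'  # -> s = 'de'
out = name.startswith(s)  # -> out = True

Answer: True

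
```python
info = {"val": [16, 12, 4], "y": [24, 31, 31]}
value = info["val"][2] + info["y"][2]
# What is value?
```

Answer: 35

Derivation:
Trace (tracking value):
info = {'val': [16, 12, 4], 'y': [24, 31, 31]}  # -> info = {'val': [16, 12, 4], 'y': [24, 31, 31]}
value = info['val'][2] + info['y'][2]  # -> value = 35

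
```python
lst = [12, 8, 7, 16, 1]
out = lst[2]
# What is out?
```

Trace (tracking out):
lst = [12, 8, 7, 16, 1]  # -> lst = [12, 8, 7, 16, 1]
out = lst[2]  # -> out = 7

Answer: 7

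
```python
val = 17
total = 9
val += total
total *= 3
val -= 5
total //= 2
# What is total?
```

Answer: 13

Derivation:
Trace (tracking total):
val = 17  # -> val = 17
total = 9  # -> total = 9
val += total  # -> val = 26
total *= 3  # -> total = 27
val -= 5  # -> val = 21
total //= 2  # -> total = 13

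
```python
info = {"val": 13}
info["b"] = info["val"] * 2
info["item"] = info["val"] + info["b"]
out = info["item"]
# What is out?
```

Answer: 39

Derivation:
Trace (tracking out):
info = {'val': 13}  # -> info = {'val': 13}
info['b'] = info['val'] * 2  # -> info = {'val': 13, 'b': 26}
info['item'] = info['val'] + info['b']  # -> info = {'val': 13, 'b': 26, 'item': 39}
out = info['item']  # -> out = 39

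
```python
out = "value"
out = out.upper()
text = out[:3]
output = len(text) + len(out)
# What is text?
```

Answer: 'VAL'

Derivation:
Trace (tracking text):
out = 'value'  # -> out = 'value'
out = out.upper()  # -> out = 'VALUE'
text = out[:3]  # -> text = 'VAL'
output = len(text) + len(out)  # -> output = 8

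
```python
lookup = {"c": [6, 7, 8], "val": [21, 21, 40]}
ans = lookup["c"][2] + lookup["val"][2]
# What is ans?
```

Answer: 48

Derivation:
Trace (tracking ans):
lookup = {'c': [6, 7, 8], 'val': [21, 21, 40]}  # -> lookup = {'c': [6, 7, 8], 'val': [21, 21, 40]}
ans = lookup['c'][2] + lookup['val'][2]  # -> ans = 48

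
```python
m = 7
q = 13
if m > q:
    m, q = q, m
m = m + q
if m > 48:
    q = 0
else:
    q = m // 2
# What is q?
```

Trace (tracking q):
m = 7  # -> m = 7
q = 13  # -> q = 13
if m > q:  # condition is False
m = m + q  # -> m = 20
if m > 48:  # condition is False
else:
    q = m // 2  # -> q = 10

Answer: 10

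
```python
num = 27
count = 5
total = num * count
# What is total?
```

Answer: 135

Derivation:
Trace (tracking total):
num = 27  # -> num = 27
count = 5  # -> count = 5
total = num * count  # -> total = 135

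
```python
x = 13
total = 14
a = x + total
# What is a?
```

Trace (tracking a):
x = 13  # -> x = 13
total = 14  # -> total = 14
a = x + total  # -> a = 27

Answer: 27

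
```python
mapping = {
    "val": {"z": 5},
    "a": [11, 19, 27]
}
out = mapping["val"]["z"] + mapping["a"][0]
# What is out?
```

Trace (tracking out):
mapping = {'val': {'z': 5}, 'a': [11, 19, 27]}  # -> mapping = {'val': {'z': 5}, 'a': [11, 19, 27]}
out = mapping['val']['z'] + mapping['a'][0]  # -> out = 16

Answer: 16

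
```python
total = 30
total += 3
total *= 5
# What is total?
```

Trace (tracking total):
total = 30  # -> total = 30
total += 3  # -> total = 33
total *= 5  # -> total = 165

Answer: 165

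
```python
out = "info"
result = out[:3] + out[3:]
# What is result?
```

Answer: 'info'

Derivation:
Trace (tracking result):
out = 'info'  # -> out = 'info'
result = out[:3] + out[3:]  # -> result = 'info'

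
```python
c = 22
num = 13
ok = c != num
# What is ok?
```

Answer: True

Derivation:
Trace (tracking ok):
c = 22  # -> c = 22
num = 13  # -> num = 13
ok = c != num  # -> ok = True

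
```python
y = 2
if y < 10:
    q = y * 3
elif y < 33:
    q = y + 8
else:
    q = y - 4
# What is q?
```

Trace (tracking q):
y = 2  # -> y = 2
if y < 10:  # condition is True
    q = y * 3  # -> q = 6

Answer: 6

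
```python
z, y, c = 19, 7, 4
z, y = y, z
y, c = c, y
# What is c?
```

Answer: 19

Derivation:
Trace (tracking c):
z, y, c = (19, 7, 4)  # -> z = 19, y = 7, c = 4
z, y = (y, z)  # -> z = 7, y = 19
y, c = (c, y)  # -> y = 4, c = 19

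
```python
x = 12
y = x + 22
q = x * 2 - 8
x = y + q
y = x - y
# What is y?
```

Trace (tracking y):
x = 12  # -> x = 12
y = x + 22  # -> y = 34
q = x * 2 - 8  # -> q = 16
x = y + q  # -> x = 50
y = x - y  # -> y = 16

Answer: 16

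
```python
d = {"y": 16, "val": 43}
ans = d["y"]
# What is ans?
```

Trace (tracking ans):
d = {'y': 16, 'val': 43}  # -> d = {'y': 16, 'val': 43}
ans = d['y']  # -> ans = 16

Answer: 16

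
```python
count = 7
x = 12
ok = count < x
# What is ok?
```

Answer: True

Derivation:
Trace (tracking ok):
count = 7  # -> count = 7
x = 12  # -> x = 12
ok = count < x  # -> ok = True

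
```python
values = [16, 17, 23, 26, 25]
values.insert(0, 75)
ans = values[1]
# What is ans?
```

Answer: 16

Derivation:
Trace (tracking ans):
values = [16, 17, 23, 26, 25]  # -> values = [16, 17, 23, 26, 25]
values.insert(0, 75)  # -> values = [75, 16, 17, 23, 26, 25]
ans = values[1]  # -> ans = 16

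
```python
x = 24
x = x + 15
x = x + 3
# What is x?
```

Answer: 42

Derivation:
Trace (tracking x):
x = 24  # -> x = 24
x = x + 15  # -> x = 39
x = x + 3  # -> x = 42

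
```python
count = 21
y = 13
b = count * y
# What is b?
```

Trace (tracking b):
count = 21  # -> count = 21
y = 13  # -> y = 13
b = count * y  # -> b = 273

Answer: 273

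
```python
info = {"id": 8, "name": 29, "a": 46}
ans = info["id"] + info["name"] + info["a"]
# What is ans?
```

Trace (tracking ans):
info = {'id': 8, 'name': 29, 'a': 46}  # -> info = {'id': 8, 'name': 29, 'a': 46}
ans = info['id'] + info['name'] + info['a']  # -> ans = 83

Answer: 83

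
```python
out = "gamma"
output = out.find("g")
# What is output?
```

Answer: 0

Derivation:
Trace (tracking output):
out = 'gamma'  # -> out = 'gamma'
output = out.find('g')  # -> output = 0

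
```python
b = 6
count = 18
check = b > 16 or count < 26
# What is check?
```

Answer: True

Derivation:
Trace (tracking check):
b = 6  # -> b = 6
count = 18  # -> count = 18
check = b > 16 or count < 26  # -> check = True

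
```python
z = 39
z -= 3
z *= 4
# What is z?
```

Trace (tracking z):
z = 39  # -> z = 39
z -= 3  # -> z = 36
z *= 4  # -> z = 144

Answer: 144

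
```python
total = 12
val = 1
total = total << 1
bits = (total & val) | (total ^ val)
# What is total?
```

Trace (tracking total):
total = 12  # -> total = 12
val = 1  # -> val = 1
total = total << 1  # -> total = 24
bits = total & val | total ^ val  # -> bits = 25

Answer: 24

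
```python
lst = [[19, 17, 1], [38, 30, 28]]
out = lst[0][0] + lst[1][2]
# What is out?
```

Answer: 47

Derivation:
Trace (tracking out):
lst = [[19, 17, 1], [38, 30, 28]]  # -> lst = [[19, 17, 1], [38, 30, 28]]
out = lst[0][0] + lst[1][2]  # -> out = 47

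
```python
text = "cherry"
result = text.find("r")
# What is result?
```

Answer: 3

Derivation:
Trace (tracking result):
text = 'cherry'  # -> text = 'cherry'
result = text.find('r')  # -> result = 3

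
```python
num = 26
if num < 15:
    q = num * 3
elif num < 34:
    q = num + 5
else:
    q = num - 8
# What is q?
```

Answer: 31

Derivation:
Trace (tracking q):
num = 26  # -> num = 26
if num < 15:  # condition is False
elif num < 34:  # condition is True
    q = num + 5  # -> q = 31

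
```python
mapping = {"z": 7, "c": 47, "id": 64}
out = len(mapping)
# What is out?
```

Answer: 3

Derivation:
Trace (tracking out):
mapping = {'z': 7, 'c': 47, 'id': 64}  # -> mapping = {'z': 7, 'c': 47, 'id': 64}
out = len(mapping)  # -> out = 3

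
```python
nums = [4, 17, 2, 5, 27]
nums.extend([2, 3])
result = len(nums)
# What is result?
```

Trace (tracking result):
nums = [4, 17, 2, 5, 27]  # -> nums = [4, 17, 2, 5, 27]
nums.extend([2, 3])  # -> nums = [4, 17, 2, 5, 27, 2, 3]
result = len(nums)  # -> result = 7

Answer: 7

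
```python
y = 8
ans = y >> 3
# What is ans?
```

Answer: 1

Derivation:
Trace (tracking ans):
y = 8  # -> y = 8
ans = y >> 3  # -> ans = 1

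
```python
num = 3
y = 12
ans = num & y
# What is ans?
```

Trace (tracking ans):
num = 3  # -> num = 3
y = 12  # -> y = 12
ans = num & y  # -> ans = 0

Answer: 0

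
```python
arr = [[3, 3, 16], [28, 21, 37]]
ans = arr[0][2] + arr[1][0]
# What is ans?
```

Answer: 44

Derivation:
Trace (tracking ans):
arr = [[3, 3, 16], [28, 21, 37]]  # -> arr = [[3, 3, 16], [28, 21, 37]]
ans = arr[0][2] + arr[1][0]  # -> ans = 44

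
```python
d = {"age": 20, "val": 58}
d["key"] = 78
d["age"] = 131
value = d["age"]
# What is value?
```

Trace (tracking value):
d = {'age': 20, 'val': 58}  # -> d = {'age': 20, 'val': 58}
d['key'] = 78  # -> d = {'age': 20, 'val': 58, 'key': 78}
d['age'] = 131  # -> d = {'age': 131, 'val': 58, 'key': 78}
value = d['age']  # -> value = 131

Answer: 131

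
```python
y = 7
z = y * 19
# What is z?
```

Trace (tracking z):
y = 7  # -> y = 7
z = y * 19  # -> z = 133

Answer: 133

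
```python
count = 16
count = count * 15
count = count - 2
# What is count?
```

Answer: 238

Derivation:
Trace (tracking count):
count = 16  # -> count = 16
count = count * 15  # -> count = 240
count = count - 2  # -> count = 238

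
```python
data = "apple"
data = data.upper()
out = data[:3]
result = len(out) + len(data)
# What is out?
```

Answer: 'APP'

Derivation:
Trace (tracking out):
data = 'apple'  # -> data = 'apple'
data = data.upper()  # -> data = 'APPLE'
out = data[:3]  # -> out = 'APP'
result = len(out) + len(data)  # -> result = 8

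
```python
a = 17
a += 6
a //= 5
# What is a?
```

Trace (tracking a):
a = 17  # -> a = 17
a += 6  # -> a = 23
a //= 5  # -> a = 4

Answer: 4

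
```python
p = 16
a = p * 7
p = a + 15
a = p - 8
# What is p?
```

Trace (tracking p):
p = 16  # -> p = 16
a = p * 7  # -> a = 112
p = a + 15  # -> p = 127
a = p - 8  # -> a = 119

Answer: 127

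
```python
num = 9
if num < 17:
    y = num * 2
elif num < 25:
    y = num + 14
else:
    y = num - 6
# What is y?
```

Trace (tracking y):
num = 9  # -> num = 9
if num < 17:  # condition is True
    y = num * 2  # -> y = 18

Answer: 18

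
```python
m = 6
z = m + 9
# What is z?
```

Answer: 15

Derivation:
Trace (tracking z):
m = 6  # -> m = 6
z = m + 9  # -> z = 15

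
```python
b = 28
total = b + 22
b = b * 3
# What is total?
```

Answer: 50

Derivation:
Trace (tracking total):
b = 28  # -> b = 28
total = b + 22  # -> total = 50
b = b * 3  # -> b = 84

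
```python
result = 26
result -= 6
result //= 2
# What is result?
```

Answer: 10

Derivation:
Trace (tracking result):
result = 26  # -> result = 26
result -= 6  # -> result = 20
result //= 2  # -> result = 10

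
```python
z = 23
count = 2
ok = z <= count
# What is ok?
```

Answer: False

Derivation:
Trace (tracking ok):
z = 23  # -> z = 23
count = 2  # -> count = 2
ok = z <= count  # -> ok = False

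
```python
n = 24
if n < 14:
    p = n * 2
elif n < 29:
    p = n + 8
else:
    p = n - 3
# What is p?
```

Answer: 32

Derivation:
Trace (tracking p):
n = 24  # -> n = 24
if n < 14:  # condition is False
elif n < 29:  # condition is True
    p = n + 8  # -> p = 32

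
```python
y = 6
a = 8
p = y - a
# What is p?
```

Answer: -2

Derivation:
Trace (tracking p):
y = 6  # -> y = 6
a = 8  # -> a = 8
p = y - a  # -> p = -2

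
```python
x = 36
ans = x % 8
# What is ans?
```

Trace (tracking ans):
x = 36  # -> x = 36
ans = x % 8  # -> ans = 4

Answer: 4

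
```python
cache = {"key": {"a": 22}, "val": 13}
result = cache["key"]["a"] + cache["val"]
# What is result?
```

Answer: 35

Derivation:
Trace (tracking result):
cache = {'key': {'a': 22}, 'val': 13}  # -> cache = {'key': {'a': 22}, 'val': 13}
result = cache['key']['a'] + cache['val']  # -> result = 35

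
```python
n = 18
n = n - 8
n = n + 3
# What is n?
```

Answer: 13

Derivation:
Trace (tracking n):
n = 18  # -> n = 18
n = n - 8  # -> n = 10
n = n + 3  # -> n = 13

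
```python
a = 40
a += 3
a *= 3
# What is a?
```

Trace (tracking a):
a = 40  # -> a = 40
a += 3  # -> a = 43
a *= 3  # -> a = 129

Answer: 129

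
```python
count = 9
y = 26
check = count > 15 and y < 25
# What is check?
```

Answer: False

Derivation:
Trace (tracking check):
count = 9  # -> count = 9
y = 26  # -> y = 26
check = count > 15 and y < 25  # -> check = False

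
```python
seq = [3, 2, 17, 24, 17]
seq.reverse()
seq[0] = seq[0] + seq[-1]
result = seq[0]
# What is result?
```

Answer: 20

Derivation:
Trace (tracking result):
seq = [3, 2, 17, 24, 17]  # -> seq = [3, 2, 17, 24, 17]
seq.reverse()  # -> seq = [17, 24, 17, 2, 3]
seq[0] = seq[0] + seq[-1]  # -> seq = [20, 24, 17, 2, 3]
result = seq[0]  # -> result = 20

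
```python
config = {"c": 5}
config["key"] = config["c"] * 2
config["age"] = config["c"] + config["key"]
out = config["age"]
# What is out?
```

Trace (tracking out):
config = {'c': 5}  # -> config = {'c': 5}
config['key'] = config['c'] * 2  # -> config = {'c': 5, 'key': 10}
config['age'] = config['c'] + config['key']  # -> config = {'c': 5, 'key': 10, 'age': 15}
out = config['age']  # -> out = 15

Answer: 15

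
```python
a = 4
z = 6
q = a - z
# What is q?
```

Trace (tracking q):
a = 4  # -> a = 4
z = 6  # -> z = 6
q = a - z  # -> q = -2

Answer: -2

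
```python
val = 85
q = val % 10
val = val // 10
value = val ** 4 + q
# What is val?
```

Answer: 8

Derivation:
Trace (tracking val):
val = 85  # -> val = 85
q = val % 10  # -> q = 5
val = val // 10  # -> val = 8
value = val ** 4 + q  # -> value = 4101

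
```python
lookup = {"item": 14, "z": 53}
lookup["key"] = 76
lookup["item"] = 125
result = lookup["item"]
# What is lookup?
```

Answer: {'item': 125, 'z': 53, 'key': 76}

Derivation:
Trace (tracking lookup):
lookup = {'item': 14, 'z': 53}  # -> lookup = {'item': 14, 'z': 53}
lookup['key'] = 76  # -> lookup = {'item': 14, 'z': 53, 'key': 76}
lookup['item'] = 125  # -> lookup = {'item': 125, 'z': 53, 'key': 76}
result = lookup['item']  # -> result = 125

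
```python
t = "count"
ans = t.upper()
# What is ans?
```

Trace (tracking ans):
t = 'count'  # -> t = 'count'
ans = t.upper()  # -> ans = 'COUNT'

Answer: 'COUNT'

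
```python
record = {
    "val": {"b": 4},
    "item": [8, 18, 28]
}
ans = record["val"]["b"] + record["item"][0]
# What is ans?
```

Trace (tracking ans):
record = {'val': {'b': 4}, 'item': [8, 18, 28]}  # -> record = {'val': {'b': 4}, 'item': [8, 18, 28]}
ans = record['val']['b'] + record['item'][0]  # -> ans = 12

Answer: 12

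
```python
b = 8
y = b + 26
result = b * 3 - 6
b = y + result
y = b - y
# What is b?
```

Answer: 52

Derivation:
Trace (tracking b):
b = 8  # -> b = 8
y = b + 26  # -> y = 34
result = b * 3 - 6  # -> result = 18
b = y + result  # -> b = 52
y = b - y  # -> y = 18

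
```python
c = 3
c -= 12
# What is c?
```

Trace (tracking c):
c = 3  # -> c = 3
c -= 12  # -> c = -9

Answer: -9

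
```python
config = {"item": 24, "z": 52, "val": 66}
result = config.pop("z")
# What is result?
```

Answer: 52

Derivation:
Trace (tracking result):
config = {'item': 24, 'z': 52, 'val': 66}  # -> config = {'item': 24, 'z': 52, 'val': 66}
result = config.pop('z')  # -> result = 52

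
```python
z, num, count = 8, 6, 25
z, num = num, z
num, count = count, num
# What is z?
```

Answer: 6

Derivation:
Trace (tracking z):
z, num, count = (8, 6, 25)  # -> z = 8, num = 6, count = 25
z, num = (num, z)  # -> z = 6, num = 8
num, count = (count, num)  # -> num = 25, count = 8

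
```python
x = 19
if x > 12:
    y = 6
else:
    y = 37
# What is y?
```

Answer: 6

Derivation:
Trace (tracking y):
x = 19  # -> x = 19
if x > 12:  # condition is True
    y = 6  # -> y = 6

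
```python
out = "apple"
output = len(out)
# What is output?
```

Trace (tracking output):
out = 'apple'  # -> out = 'apple'
output = len(out)  # -> output = 5

Answer: 5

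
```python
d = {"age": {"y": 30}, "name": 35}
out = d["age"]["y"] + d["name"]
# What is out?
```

Trace (tracking out):
d = {'age': {'y': 30}, 'name': 35}  # -> d = {'age': {'y': 30}, 'name': 35}
out = d['age']['y'] + d['name']  # -> out = 65

Answer: 65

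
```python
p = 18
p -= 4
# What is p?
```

Answer: 14

Derivation:
Trace (tracking p):
p = 18  # -> p = 18
p -= 4  # -> p = 14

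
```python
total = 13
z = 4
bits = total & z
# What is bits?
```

Trace (tracking bits):
total = 13  # -> total = 13
z = 4  # -> z = 4
bits = total & z  # -> bits = 4

Answer: 4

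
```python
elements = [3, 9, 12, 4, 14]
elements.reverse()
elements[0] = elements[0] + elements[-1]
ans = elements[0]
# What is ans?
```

Trace (tracking ans):
elements = [3, 9, 12, 4, 14]  # -> elements = [3, 9, 12, 4, 14]
elements.reverse()  # -> elements = [14, 4, 12, 9, 3]
elements[0] = elements[0] + elements[-1]  # -> elements = [17, 4, 12, 9, 3]
ans = elements[0]  # -> ans = 17

Answer: 17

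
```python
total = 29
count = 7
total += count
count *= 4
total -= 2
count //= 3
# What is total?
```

Trace (tracking total):
total = 29  # -> total = 29
count = 7  # -> count = 7
total += count  # -> total = 36
count *= 4  # -> count = 28
total -= 2  # -> total = 34
count //= 3  # -> count = 9

Answer: 34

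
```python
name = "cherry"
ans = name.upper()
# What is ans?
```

Answer: 'CHERRY'

Derivation:
Trace (tracking ans):
name = 'cherry'  # -> name = 'cherry'
ans = name.upper()  # -> ans = 'CHERRY'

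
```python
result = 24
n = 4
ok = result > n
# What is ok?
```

Answer: True

Derivation:
Trace (tracking ok):
result = 24  # -> result = 24
n = 4  # -> n = 4
ok = result > n  # -> ok = True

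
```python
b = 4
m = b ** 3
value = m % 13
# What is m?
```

Answer: 64

Derivation:
Trace (tracking m):
b = 4  # -> b = 4
m = b ** 3  # -> m = 64
value = m % 13  # -> value = 12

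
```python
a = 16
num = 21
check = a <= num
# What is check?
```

Answer: True

Derivation:
Trace (tracking check):
a = 16  # -> a = 16
num = 21  # -> num = 21
check = a <= num  # -> check = True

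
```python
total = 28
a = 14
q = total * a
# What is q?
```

Trace (tracking q):
total = 28  # -> total = 28
a = 14  # -> a = 14
q = total * a  # -> q = 392

Answer: 392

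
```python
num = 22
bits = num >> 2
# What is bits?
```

Trace (tracking bits):
num = 22  # -> num = 22
bits = num >> 2  # -> bits = 5

Answer: 5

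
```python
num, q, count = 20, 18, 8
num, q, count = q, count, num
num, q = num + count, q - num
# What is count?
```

Trace (tracking count):
num, q, count = (20, 18, 8)  # -> num = 20, q = 18, count = 8
num, q, count = (q, count, num)  # -> num = 18, q = 8, count = 20
num, q = (num + count, q - num)  # -> num = 38, q = -10

Answer: 20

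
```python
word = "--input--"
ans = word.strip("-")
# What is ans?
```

Answer: 'input'

Derivation:
Trace (tracking ans):
word = '--input--'  # -> word = '--input--'
ans = word.strip('-')  # -> ans = 'input'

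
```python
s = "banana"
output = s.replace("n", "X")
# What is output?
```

Trace (tracking output):
s = 'banana'  # -> s = 'banana'
output = s.replace('n', 'X')  # -> output = 'baXaXa'

Answer: 'baXaXa'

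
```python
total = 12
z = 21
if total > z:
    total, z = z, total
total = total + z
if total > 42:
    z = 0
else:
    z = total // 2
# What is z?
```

Trace (tracking z):
total = 12  # -> total = 12
z = 21  # -> z = 21
if total > z:  # condition is False
total = total + z  # -> total = 33
if total > 42:  # condition is False
else:
    z = total // 2  # -> z = 16

Answer: 16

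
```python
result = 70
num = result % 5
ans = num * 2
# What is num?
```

Answer: 0

Derivation:
Trace (tracking num):
result = 70  # -> result = 70
num = result % 5  # -> num = 0
ans = num * 2  # -> ans = 0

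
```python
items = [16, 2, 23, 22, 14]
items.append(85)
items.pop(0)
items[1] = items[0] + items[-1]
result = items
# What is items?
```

Answer: [2, 87, 22, 14, 85]

Derivation:
Trace (tracking items):
items = [16, 2, 23, 22, 14]  # -> items = [16, 2, 23, 22, 14]
items.append(85)  # -> items = [16, 2, 23, 22, 14, 85]
items.pop(0)  # -> items = [2, 23, 22, 14, 85]
items[1] = items[0] + items[-1]  # -> items = [2, 87, 22, 14, 85]
result = items  # -> result = [2, 87, 22, 14, 85]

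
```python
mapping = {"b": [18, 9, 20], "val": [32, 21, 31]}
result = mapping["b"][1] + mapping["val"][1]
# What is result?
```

Trace (tracking result):
mapping = {'b': [18, 9, 20], 'val': [32, 21, 31]}  # -> mapping = {'b': [18, 9, 20], 'val': [32, 21, 31]}
result = mapping['b'][1] + mapping['val'][1]  # -> result = 30

Answer: 30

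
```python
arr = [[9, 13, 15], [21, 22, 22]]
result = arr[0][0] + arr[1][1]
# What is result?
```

Trace (tracking result):
arr = [[9, 13, 15], [21, 22, 22]]  # -> arr = [[9, 13, 15], [21, 22, 22]]
result = arr[0][0] + arr[1][1]  # -> result = 31

Answer: 31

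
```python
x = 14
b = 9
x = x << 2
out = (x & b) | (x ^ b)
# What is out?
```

Answer: 57

Derivation:
Trace (tracking out):
x = 14  # -> x = 14
b = 9  # -> b = 9
x = x << 2  # -> x = 56
out = x & b | x ^ b  # -> out = 57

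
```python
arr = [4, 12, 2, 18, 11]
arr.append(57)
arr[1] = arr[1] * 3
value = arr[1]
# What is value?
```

Answer: 36

Derivation:
Trace (tracking value):
arr = [4, 12, 2, 18, 11]  # -> arr = [4, 12, 2, 18, 11]
arr.append(57)  # -> arr = [4, 12, 2, 18, 11, 57]
arr[1] = arr[1] * 3  # -> arr = [4, 36, 2, 18, 11, 57]
value = arr[1]  # -> value = 36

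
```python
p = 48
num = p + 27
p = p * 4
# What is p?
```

Answer: 192

Derivation:
Trace (tracking p):
p = 48  # -> p = 48
num = p + 27  # -> num = 75
p = p * 4  # -> p = 192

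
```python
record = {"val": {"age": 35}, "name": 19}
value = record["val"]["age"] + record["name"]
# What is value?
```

Trace (tracking value):
record = {'val': {'age': 35}, 'name': 19}  # -> record = {'val': {'age': 35}, 'name': 19}
value = record['val']['age'] + record['name']  # -> value = 54

Answer: 54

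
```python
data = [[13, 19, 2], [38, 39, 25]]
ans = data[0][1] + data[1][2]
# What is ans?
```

Answer: 44

Derivation:
Trace (tracking ans):
data = [[13, 19, 2], [38, 39, 25]]  # -> data = [[13, 19, 2], [38, 39, 25]]
ans = data[0][1] + data[1][2]  # -> ans = 44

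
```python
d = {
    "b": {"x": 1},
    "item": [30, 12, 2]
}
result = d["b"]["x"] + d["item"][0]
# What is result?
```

Trace (tracking result):
d = {'b': {'x': 1}, 'item': [30, 12, 2]}  # -> d = {'b': {'x': 1}, 'item': [30, 12, 2]}
result = d['b']['x'] + d['item'][0]  # -> result = 31

Answer: 31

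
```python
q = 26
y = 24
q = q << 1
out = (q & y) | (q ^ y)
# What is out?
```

Answer: 60

Derivation:
Trace (tracking out):
q = 26  # -> q = 26
y = 24  # -> y = 24
q = q << 1  # -> q = 52
out = q & y | q ^ y  # -> out = 60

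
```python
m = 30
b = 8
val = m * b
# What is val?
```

Answer: 240

Derivation:
Trace (tracking val):
m = 30  # -> m = 30
b = 8  # -> b = 8
val = m * b  # -> val = 240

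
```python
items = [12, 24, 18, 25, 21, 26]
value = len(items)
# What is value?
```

Answer: 6

Derivation:
Trace (tracking value):
items = [12, 24, 18, 25, 21, 26]  # -> items = [12, 24, 18, 25, 21, 26]
value = len(items)  # -> value = 6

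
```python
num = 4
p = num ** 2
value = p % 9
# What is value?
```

Answer: 7

Derivation:
Trace (tracking value):
num = 4  # -> num = 4
p = num ** 2  # -> p = 16
value = p % 9  # -> value = 7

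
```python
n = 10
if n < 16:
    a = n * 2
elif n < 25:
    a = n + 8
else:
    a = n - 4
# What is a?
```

Answer: 20

Derivation:
Trace (tracking a):
n = 10  # -> n = 10
if n < 16:  # condition is True
    a = n * 2  # -> a = 20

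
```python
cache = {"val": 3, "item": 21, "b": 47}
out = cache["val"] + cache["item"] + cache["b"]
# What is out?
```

Trace (tracking out):
cache = {'val': 3, 'item': 21, 'b': 47}  # -> cache = {'val': 3, 'item': 21, 'b': 47}
out = cache['val'] + cache['item'] + cache['b']  # -> out = 71

Answer: 71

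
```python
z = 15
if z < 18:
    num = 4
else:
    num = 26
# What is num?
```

Answer: 4

Derivation:
Trace (tracking num):
z = 15  # -> z = 15
if z < 18:  # condition is True
    num = 4  # -> num = 4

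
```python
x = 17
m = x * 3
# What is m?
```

Answer: 51

Derivation:
Trace (tracking m):
x = 17  # -> x = 17
m = x * 3  # -> m = 51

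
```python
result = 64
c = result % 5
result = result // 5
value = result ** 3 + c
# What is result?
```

Trace (tracking result):
result = 64  # -> result = 64
c = result % 5  # -> c = 4
result = result // 5  # -> result = 12
value = result ** 3 + c  # -> value = 1732

Answer: 12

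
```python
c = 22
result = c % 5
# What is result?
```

Answer: 2

Derivation:
Trace (tracking result):
c = 22  # -> c = 22
result = c % 5  # -> result = 2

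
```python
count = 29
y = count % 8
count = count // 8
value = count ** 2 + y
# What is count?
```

Answer: 3

Derivation:
Trace (tracking count):
count = 29  # -> count = 29
y = count % 8  # -> y = 5
count = count // 8  # -> count = 3
value = count ** 2 + y  # -> value = 14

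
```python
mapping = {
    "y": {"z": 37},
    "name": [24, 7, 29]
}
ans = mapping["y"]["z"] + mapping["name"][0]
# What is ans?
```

Trace (tracking ans):
mapping = {'y': {'z': 37}, 'name': [24, 7, 29]}  # -> mapping = {'y': {'z': 37}, 'name': [24, 7, 29]}
ans = mapping['y']['z'] + mapping['name'][0]  # -> ans = 61

Answer: 61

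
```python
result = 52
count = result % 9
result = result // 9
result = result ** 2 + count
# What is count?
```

Answer: 7

Derivation:
Trace (tracking count):
result = 52  # -> result = 52
count = result % 9  # -> count = 7
result = result // 9  # -> result = 5
result = result ** 2 + count  # -> result = 32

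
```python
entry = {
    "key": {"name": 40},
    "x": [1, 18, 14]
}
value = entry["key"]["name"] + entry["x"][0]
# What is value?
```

Trace (tracking value):
entry = {'key': {'name': 40}, 'x': [1, 18, 14]}  # -> entry = {'key': {'name': 40}, 'x': [1, 18, 14]}
value = entry['key']['name'] + entry['x'][0]  # -> value = 41

Answer: 41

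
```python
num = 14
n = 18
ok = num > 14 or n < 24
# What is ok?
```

Trace (tracking ok):
num = 14  # -> num = 14
n = 18  # -> n = 18
ok = num > 14 or n < 24  # -> ok = True

Answer: True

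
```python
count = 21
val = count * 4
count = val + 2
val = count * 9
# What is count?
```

Trace (tracking count):
count = 21  # -> count = 21
val = count * 4  # -> val = 84
count = val + 2  # -> count = 86
val = count * 9  # -> val = 774

Answer: 86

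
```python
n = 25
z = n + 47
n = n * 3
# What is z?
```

Trace (tracking z):
n = 25  # -> n = 25
z = n + 47  # -> z = 72
n = n * 3  # -> n = 75

Answer: 72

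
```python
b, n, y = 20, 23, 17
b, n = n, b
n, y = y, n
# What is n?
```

Trace (tracking n):
b, n, y = (20, 23, 17)  # -> b = 20, n = 23, y = 17
b, n = (n, b)  # -> b = 23, n = 20
n, y = (y, n)  # -> n = 17, y = 20

Answer: 17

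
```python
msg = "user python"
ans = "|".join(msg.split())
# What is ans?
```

Trace (tracking ans):
msg = 'user python'  # -> msg = 'user python'
ans = '|'.join(msg.split())  # -> ans = 'user|python'

Answer: 'user|python'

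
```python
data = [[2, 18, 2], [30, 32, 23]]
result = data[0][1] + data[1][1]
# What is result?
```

Answer: 50

Derivation:
Trace (tracking result):
data = [[2, 18, 2], [30, 32, 23]]  # -> data = [[2, 18, 2], [30, 32, 23]]
result = data[0][1] + data[1][1]  # -> result = 50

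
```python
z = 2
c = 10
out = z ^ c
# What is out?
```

Answer: 8

Derivation:
Trace (tracking out):
z = 2  # -> z = 2
c = 10  # -> c = 10
out = z ^ c  # -> out = 8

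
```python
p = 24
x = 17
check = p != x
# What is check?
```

Trace (tracking check):
p = 24  # -> p = 24
x = 17  # -> x = 17
check = p != x  # -> check = True

Answer: True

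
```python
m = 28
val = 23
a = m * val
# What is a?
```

Trace (tracking a):
m = 28  # -> m = 28
val = 23  # -> val = 23
a = m * val  # -> a = 644

Answer: 644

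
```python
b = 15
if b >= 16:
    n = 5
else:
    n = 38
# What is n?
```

Trace (tracking n):
b = 15  # -> b = 15
if b >= 16:  # condition is False
else:
    n = 38  # -> n = 38

Answer: 38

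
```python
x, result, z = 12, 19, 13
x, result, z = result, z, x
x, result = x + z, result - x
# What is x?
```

Trace (tracking x):
x, result, z = (12, 19, 13)  # -> x = 12, result = 19, z = 13
x, result, z = (result, z, x)  # -> x = 19, result = 13, z = 12
x, result = (x + z, result - x)  # -> x = 31, result = -6

Answer: 31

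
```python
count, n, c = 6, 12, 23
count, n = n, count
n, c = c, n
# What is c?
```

Answer: 6

Derivation:
Trace (tracking c):
count, n, c = (6, 12, 23)  # -> count = 6, n = 12, c = 23
count, n = (n, count)  # -> count = 12, n = 6
n, c = (c, n)  # -> n = 23, c = 6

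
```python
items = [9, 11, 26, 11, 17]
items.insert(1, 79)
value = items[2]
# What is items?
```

Trace (tracking items):
items = [9, 11, 26, 11, 17]  # -> items = [9, 11, 26, 11, 17]
items.insert(1, 79)  # -> items = [9, 79, 11, 26, 11, 17]
value = items[2]  # -> value = 11

Answer: [9, 79, 11, 26, 11, 17]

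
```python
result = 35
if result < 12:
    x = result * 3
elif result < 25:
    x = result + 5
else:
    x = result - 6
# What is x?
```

Answer: 29

Derivation:
Trace (tracking x):
result = 35  # -> result = 35
if result < 12:  # condition is False
elif result < 25:  # condition is False
else:
    x = result - 6  # -> x = 29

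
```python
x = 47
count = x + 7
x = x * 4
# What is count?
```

Trace (tracking count):
x = 47  # -> x = 47
count = x + 7  # -> count = 54
x = x * 4  # -> x = 188

Answer: 54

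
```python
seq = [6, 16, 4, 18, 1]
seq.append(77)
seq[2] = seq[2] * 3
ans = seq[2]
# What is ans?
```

Answer: 12

Derivation:
Trace (tracking ans):
seq = [6, 16, 4, 18, 1]  # -> seq = [6, 16, 4, 18, 1]
seq.append(77)  # -> seq = [6, 16, 4, 18, 1, 77]
seq[2] = seq[2] * 3  # -> seq = [6, 16, 12, 18, 1, 77]
ans = seq[2]  # -> ans = 12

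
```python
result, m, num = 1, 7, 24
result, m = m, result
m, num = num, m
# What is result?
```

Trace (tracking result):
result, m, num = (1, 7, 24)  # -> result = 1, m = 7, num = 24
result, m = (m, result)  # -> result = 7, m = 1
m, num = (num, m)  # -> m = 24, num = 1

Answer: 7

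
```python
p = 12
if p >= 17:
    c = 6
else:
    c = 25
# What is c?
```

Answer: 25

Derivation:
Trace (tracking c):
p = 12  # -> p = 12
if p >= 17:  # condition is False
else:
    c = 25  # -> c = 25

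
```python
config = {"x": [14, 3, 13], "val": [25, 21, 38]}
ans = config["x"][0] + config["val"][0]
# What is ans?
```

Answer: 39

Derivation:
Trace (tracking ans):
config = {'x': [14, 3, 13], 'val': [25, 21, 38]}  # -> config = {'x': [14, 3, 13], 'val': [25, 21, 38]}
ans = config['x'][0] + config['val'][0]  # -> ans = 39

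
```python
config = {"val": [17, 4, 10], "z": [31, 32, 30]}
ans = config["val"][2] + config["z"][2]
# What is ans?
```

Trace (tracking ans):
config = {'val': [17, 4, 10], 'z': [31, 32, 30]}  # -> config = {'val': [17, 4, 10], 'z': [31, 32, 30]}
ans = config['val'][2] + config['z'][2]  # -> ans = 40

Answer: 40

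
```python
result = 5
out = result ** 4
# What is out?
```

Trace (tracking out):
result = 5  # -> result = 5
out = result ** 4  # -> out = 625

Answer: 625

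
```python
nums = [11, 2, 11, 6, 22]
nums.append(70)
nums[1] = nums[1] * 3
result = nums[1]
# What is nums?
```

Trace (tracking nums):
nums = [11, 2, 11, 6, 22]  # -> nums = [11, 2, 11, 6, 22]
nums.append(70)  # -> nums = [11, 2, 11, 6, 22, 70]
nums[1] = nums[1] * 3  # -> nums = [11, 6, 11, 6, 22, 70]
result = nums[1]  # -> result = 6

Answer: [11, 6, 11, 6, 22, 70]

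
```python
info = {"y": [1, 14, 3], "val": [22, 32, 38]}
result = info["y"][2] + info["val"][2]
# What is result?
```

Answer: 41

Derivation:
Trace (tracking result):
info = {'y': [1, 14, 3], 'val': [22, 32, 38]}  # -> info = {'y': [1, 14, 3], 'val': [22, 32, 38]}
result = info['y'][2] + info['val'][2]  # -> result = 41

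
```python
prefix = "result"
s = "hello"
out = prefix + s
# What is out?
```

Answer: 'resulthello'

Derivation:
Trace (tracking out):
prefix = 'result'  # -> prefix = 'result'
s = 'hello'  # -> s = 'hello'
out = prefix + s  # -> out = 'resulthello'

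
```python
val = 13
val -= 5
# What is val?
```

Trace (tracking val):
val = 13  # -> val = 13
val -= 5  # -> val = 8

Answer: 8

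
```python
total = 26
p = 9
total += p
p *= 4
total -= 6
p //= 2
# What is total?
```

Trace (tracking total):
total = 26  # -> total = 26
p = 9  # -> p = 9
total += p  # -> total = 35
p *= 4  # -> p = 36
total -= 6  # -> total = 29
p //= 2  # -> p = 18

Answer: 29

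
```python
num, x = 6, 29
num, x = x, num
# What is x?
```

Answer: 6

Derivation:
Trace (tracking x):
num, x = (6, 29)  # -> num = 6, x = 29
num, x = (x, num)  # -> num = 29, x = 6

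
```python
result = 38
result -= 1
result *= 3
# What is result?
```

Trace (tracking result):
result = 38  # -> result = 38
result -= 1  # -> result = 37
result *= 3  # -> result = 111

Answer: 111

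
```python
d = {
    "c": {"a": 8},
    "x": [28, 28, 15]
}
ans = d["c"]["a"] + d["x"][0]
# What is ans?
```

Answer: 36

Derivation:
Trace (tracking ans):
d = {'c': {'a': 8}, 'x': [28, 28, 15]}  # -> d = {'c': {'a': 8}, 'x': [28, 28, 15]}
ans = d['c']['a'] + d['x'][0]  # -> ans = 36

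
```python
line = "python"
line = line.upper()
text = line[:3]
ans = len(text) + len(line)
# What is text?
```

Trace (tracking text):
line = 'python'  # -> line = 'python'
line = line.upper()  # -> line = 'PYTHON'
text = line[:3]  # -> text = 'PYT'
ans = len(text) + len(line)  # -> ans = 9

Answer: 'PYT'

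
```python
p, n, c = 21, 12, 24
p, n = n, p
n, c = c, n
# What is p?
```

Answer: 12

Derivation:
Trace (tracking p):
p, n, c = (21, 12, 24)  # -> p = 21, n = 12, c = 24
p, n = (n, p)  # -> p = 12, n = 21
n, c = (c, n)  # -> n = 24, c = 21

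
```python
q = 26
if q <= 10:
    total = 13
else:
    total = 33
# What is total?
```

Answer: 33

Derivation:
Trace (tracking total):
q = 26  # -> q = 26
if q <= 10:  # condition is False
else:
    total = 33  # -> total = 33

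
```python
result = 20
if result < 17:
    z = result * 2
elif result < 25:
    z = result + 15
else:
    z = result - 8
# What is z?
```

Trace (tracking z):
result = 20  # -> result = 20
if result < 17:  # condition is False
elif result < 25:  # condition is True
    z = result + 15  # -> z = 35

Answer: 35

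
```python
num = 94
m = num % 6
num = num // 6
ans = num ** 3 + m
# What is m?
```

Trace (tracking m):
num = 94  # -> num = 94
m = num % 6  # -> m = 4
num = num // 6  # -> num = 15
ans = num ** 3 + m  # -> ans = 3379

Answer: 4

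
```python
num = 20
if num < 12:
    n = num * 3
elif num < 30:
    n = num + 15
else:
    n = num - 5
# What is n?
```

Trace (tracking n):
num = 20  # -> num = 20
if num < 12:  # condition is False
elif num < 30:  # condition is True
    n = num + 15  # -> n = 35

Answer: 35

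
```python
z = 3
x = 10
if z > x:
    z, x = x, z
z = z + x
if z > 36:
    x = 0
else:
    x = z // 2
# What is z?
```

Trace (tracking z):
z = 3  # -> z = 3
x = 10  # -> x = 10
if z > x:  # condition is False
z = z + x  # -> z = 13
if z > 36:  # condition is False
else:
    x = z // 2  # -> x = 6

Answer: 13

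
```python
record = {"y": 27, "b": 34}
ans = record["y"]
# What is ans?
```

Trace (tracking ans):
record = {'y': 27, 'b': 34}  # -> record = {'y': 27, 'b': 34}
ans = record['y']  # -> ans = 27

Answer: 27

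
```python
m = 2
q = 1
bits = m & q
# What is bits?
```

Answer: 0

Derivation:
Trace (tracking bits):
m = 2  # -> m = 2
q = 1  # -> q = 1
bits = m & q  # -> bits = 0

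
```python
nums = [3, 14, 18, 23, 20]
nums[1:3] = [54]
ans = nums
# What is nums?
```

Answer: [3, 54, 23, 20]

Derivation:
Trace (tracking nums):
nums = [3, 14, 18, 23, 20]  # -> nums = [3, 14, 18, 23, 20]
nums[1:3] = [54]  # -> nums = [3, 54, 23, 20]
ans = nums  # -> ans = [3, 54, 23, 20]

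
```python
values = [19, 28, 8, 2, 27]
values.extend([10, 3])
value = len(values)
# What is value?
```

Trace (tracking value):
values = [19, 28, 8, 2, 27]  # -> values = [19, 28, 8, 2, 27]
values.extend([10, 3])  # -> values = [19, 28, 8, 2, 27, 10, 3]
value = len(values)  # -> value = 7

Answer: 7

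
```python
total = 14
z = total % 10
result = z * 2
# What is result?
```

Answer: 8

Derivation:
Trace (tracking result):
total = 14  # -> total = 14
z = total % 10  # -> z = 4
result = z * 2  # -> result = 8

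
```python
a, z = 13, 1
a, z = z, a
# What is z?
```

Answer: 13

Derivation:
Trace (tracking z):
a, z = (13, 1)  # -> a = 13, z = 1
a, z = (z, a)  # -> a = 1, z = 13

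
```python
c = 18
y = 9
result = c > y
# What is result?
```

Trace (tracking result):
c = 18  # -> c = 18
y = 9  # -> y = 9
result = c > y  # -> result = True

Answer: True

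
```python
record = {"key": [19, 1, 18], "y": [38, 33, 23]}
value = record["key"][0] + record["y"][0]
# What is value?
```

Answer: 57

Derivation:
Trace (tracking value):
record = {'key': [19, 1, 18], 'y': [38, 33, 23]}  # -> record = {'key': [19, 1, 18], 'y': [38, 33, 23]}
value = record['key'][0] + record['y'][0]  # -> value = 57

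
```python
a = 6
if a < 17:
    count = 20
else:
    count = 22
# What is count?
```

Answer: 20

Derivation:
Trace (tracking count):
a = 6  # -> a = 6
if a < 17:  # condition is True
    count = 20  # -> count = 20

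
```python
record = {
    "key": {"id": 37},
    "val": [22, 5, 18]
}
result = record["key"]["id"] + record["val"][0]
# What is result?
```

Trace (tracking result):
record = {'key': {'id': 37}, 'val': [22, 5, 18]}  # -> record = {'key': {'id': 37}, 'val': [22, 5, 18]}
result = record['key']['id'] + record['val'][0]  # -> result = 59

Answer: 59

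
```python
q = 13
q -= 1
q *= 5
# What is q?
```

Trace (tracking q):
q = 13  # -> q = 13
q -= 1  # -> q = 12
q *= 5  # -> q = 60

Answer: 60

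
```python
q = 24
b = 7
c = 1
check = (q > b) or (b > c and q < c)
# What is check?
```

Trace (tracking check):
q = 24  # -> q = 24
b = 7  # -> b = 7
c = 1  # -> c = 1
check = q > b or (b > c and q < c)  # -> check = True

Answer: True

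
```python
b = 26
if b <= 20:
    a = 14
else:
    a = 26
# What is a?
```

Answer: 26

Derivation:
Trace (tracking a):
b = 26  # -> b = 26
if b <= 20:  # condition is False
else:
    a = 26  # -> a = 26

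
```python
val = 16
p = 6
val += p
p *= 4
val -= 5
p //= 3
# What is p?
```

Trace (tracking p):
val = 16  # -> val = 16
p = 6  # -> p = 6
val += p  # -> val = 22
p *= 4  # -> p = 24
val -= 5  # -> val = 17
p //= 3  # -> p = 8

Answer: 8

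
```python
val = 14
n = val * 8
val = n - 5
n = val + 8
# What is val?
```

Trace (tracking val):
val = 14  # -> val = 14
n = val * 8  # -> n = 112
val = n - 5  # -> val = 107
n = val + 8  # -> n = 115

Answer: 107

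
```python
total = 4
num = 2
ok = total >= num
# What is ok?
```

Answer: True

Derivation:
Trace (tracking ok):
total = 4  # -> total = 4
num = 2  # -> num = 2
ok = total >= num  # -> ok = True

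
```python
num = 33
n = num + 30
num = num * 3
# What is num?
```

Trace (tracking num):
num = 33  # -> num = 33
n = num + 30  # -> n = 63
num = num * 3  # -> num = 99

Answer: 99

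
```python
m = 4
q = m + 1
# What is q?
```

Trace (tracking q):
m = 4  # -> m = 4
q = m + 1  # -> q = 5

Answer: 5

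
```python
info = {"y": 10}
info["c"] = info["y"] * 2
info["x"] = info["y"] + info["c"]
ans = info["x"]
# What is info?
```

Trace (tracking info):
info = {'y': 10}  # -> info = {'y': 10}
info['c'] = info['y'] * 2  # -> info = {'y': 10, 'c': 20}
info['x'] = info['y'] + info['c']  # -> info = {'y': 10, 'c': 20, 'x': 30}
ans = info['x']  # -> ans = 30

Answer: {'y': 10, 'c': 20, 'x': 30}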